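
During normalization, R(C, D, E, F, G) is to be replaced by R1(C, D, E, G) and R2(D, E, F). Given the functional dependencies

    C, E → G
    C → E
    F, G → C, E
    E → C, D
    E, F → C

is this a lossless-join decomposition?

Common attributes: R1 ∩ R2 = {D, E}.
Closure of {D, E}: E → C, D applies, adding C; C, E → G applies, adding G. So (D, E)⁺ = {C, D, E, G}.
This closure contains every attribute of R1, so R1 ∩ R2 → R1. The join is lossless.

Yes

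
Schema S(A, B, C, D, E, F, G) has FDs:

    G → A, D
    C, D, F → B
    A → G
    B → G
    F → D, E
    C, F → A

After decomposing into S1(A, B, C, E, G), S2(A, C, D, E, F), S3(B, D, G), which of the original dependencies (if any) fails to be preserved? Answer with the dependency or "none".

Check C, D, F → B: no single fragment contains all of {B, C, D, F}, and the restricted closure of {C, D, F} across the fragments never reaches {B}.
G → A, D is preserved.
A → G is preserved.
B → G is preserved.
F → D, E is preserved.
C, F → A is preserved.

C, D, F → B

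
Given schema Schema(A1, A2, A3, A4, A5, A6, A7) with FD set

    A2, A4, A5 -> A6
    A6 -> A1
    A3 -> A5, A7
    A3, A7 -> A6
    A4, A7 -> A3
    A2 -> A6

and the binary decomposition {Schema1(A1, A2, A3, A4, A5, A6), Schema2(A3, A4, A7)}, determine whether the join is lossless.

Yes

Common attributes: Schema1 ∩ Schema2 = {A3, A4}.
Closure of {A3, A4}: A3 → A5, A7 applies, adding A5, A7; A3, A7 → A6 applies, adding A6; A6 → A1 applies, adding A1. So (A3, A4)⁺ = {A1, A3, A4, A5, A6, A7}.
This closure contains every attribute of Schema2, so Schema1 ∩ Schema2 → Schema2. The join is lossless.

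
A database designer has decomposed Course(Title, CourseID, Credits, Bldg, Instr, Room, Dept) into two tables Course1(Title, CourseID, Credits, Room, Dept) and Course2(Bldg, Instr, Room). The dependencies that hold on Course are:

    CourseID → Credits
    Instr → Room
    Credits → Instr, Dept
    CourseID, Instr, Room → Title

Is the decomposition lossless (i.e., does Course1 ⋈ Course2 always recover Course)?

No

Common attributes: Course1 ∩ Course2 = {Room}.
No dependency enlarges {Room}, so (Room)⁺ = {Room}.
The closure contains neither all of Course1 = {Title, CourseID, Credits, Room, Dept} nor all of Course2 = {Bldg, Instr, Room}, so the common attributes are not a superkey of either fragment. The join is lossy.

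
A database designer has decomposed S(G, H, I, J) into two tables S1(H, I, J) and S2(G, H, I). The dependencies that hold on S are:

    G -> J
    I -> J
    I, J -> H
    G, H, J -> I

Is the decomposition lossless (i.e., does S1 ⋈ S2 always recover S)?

Common attributes: S1 ∩ S2 = {H, I}.
Closure of {H, I}: I → J applies, adding J. So (H, I)⁺ = {H, I, J}.
This closure contains every attribute of S1, so S1 ∩ S2 → S1. The join is lossless.

Yes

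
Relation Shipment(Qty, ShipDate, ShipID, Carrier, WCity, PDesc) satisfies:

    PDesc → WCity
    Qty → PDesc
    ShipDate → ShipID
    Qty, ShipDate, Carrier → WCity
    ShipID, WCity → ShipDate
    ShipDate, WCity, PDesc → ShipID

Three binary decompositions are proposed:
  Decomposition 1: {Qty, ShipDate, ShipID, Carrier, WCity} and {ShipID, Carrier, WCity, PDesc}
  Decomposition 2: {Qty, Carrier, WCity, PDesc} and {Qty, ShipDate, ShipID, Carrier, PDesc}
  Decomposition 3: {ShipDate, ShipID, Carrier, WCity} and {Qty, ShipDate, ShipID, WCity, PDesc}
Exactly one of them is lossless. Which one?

Decomposition 1: common = {ShipID, Carrier, WCity}, closure = {ShipDate, ShipID, Carrier, WCity} → lossy.
Decomposition 2: common = {Qty, Carrier, PDesc}, closure = {Qty, Carrier, WCity, PDesc} → lossless.
Decomposition 3: common = {ShipDate, ShipID, WCity}, closure = {ShipDate, ShipID, WCity} → lossy.

Decomposition 2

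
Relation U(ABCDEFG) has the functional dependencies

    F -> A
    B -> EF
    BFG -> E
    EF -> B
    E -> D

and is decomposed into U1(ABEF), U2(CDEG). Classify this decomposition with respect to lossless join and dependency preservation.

Lossless test: (E)⁺ = {DE}, which is a superkey of neither fragment — lossy.
Dependency preservation: BFG → E is not contained in any single fragment, but the restricted closure of its left-hand side across the fragments still reaches the right-hand side; the remaining FDs each lie inside some fragment. All dependencies are preserved.

lossy but dependency-preserving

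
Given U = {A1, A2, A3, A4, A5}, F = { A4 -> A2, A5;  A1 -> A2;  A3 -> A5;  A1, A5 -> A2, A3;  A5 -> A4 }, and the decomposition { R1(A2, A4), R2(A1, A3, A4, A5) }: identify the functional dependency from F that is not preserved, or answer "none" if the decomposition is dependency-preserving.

Check A1 → A2: no single fragment contains all of {A1, A2}, and the restricted closure of {A1} across the fragments never reaches {A2}.
A4 → A2, A5 is preserved.
A3 → A5 is preserved.
A1, A5 → A2, A3 is preserved.
A5 → A4 is preserved.

A1 -> A2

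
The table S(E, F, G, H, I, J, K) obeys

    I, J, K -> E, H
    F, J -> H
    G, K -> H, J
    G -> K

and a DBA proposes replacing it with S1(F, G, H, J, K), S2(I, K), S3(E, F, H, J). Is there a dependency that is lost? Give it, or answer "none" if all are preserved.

I, J, K -> E, H

Check I, J, K → E, H: no single fragment contains all of {E, H, I, J, K}, and the restricted closure of {I, J, K} across the fragments never reaches {E, H}.
F, J → H is preserved.
G, K → H, J is preserved.
G → K is preserved.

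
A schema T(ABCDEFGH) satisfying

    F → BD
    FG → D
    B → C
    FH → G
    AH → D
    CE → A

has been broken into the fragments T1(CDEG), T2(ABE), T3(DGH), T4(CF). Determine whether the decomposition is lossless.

No

Chase test. Columns are ABCDEFGH; row i has aⱼ where attribute j ∈ Ti, else bᵢⱼ.
Initial tableau (one row per fragment):
  row 1: b11 b12 a3 a4 a5 b16 a7 b18
  row 2: a1 a2 b23 b24 a5 b26 b27 b28
  row 3: b31 b32 b33 a4 b35 b36 a7 a8
  row 4: b41 b42 a3 b44 b45 a6 b47 b48
No row becomes fully distinguished — the join is lossy.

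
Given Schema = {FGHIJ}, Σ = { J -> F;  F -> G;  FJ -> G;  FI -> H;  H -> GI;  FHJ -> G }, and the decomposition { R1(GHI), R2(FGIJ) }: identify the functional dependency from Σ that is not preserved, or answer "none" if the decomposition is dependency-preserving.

Check FI → H: no single fragment contains all of {FHI}, and the restricted closure of {FI} across the fragments never reaches {H}.
J → F is preserved.
F → G is preserved.
FJ → G is preserved.
H → GI is preserved.
FHJ → G is preserved.

FI -> H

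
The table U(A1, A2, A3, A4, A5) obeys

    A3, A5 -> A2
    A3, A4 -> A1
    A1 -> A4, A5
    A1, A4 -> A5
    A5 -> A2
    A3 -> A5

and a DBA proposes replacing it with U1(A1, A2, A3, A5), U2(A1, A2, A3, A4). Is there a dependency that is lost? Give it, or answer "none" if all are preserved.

none

A3, A5 → A2 lies within U1.
A3, A4 → A1 lies within U2.
A1 → A4, A5: restricted closure across fragments reaches A4, A5.
A1, A4 → A5: restricted closure across fragments reaches A5.
A5 → A2 lies within U1.
A3 → A5 lies within U1.
Every dependency is enforceable on the fragments, so the decomposition is dependency-preserving.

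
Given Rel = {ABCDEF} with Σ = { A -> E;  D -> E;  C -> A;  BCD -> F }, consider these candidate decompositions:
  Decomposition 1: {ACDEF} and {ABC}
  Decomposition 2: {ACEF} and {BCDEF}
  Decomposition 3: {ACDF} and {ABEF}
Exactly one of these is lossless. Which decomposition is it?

Decomposition 1: common = {AC}, closure = {ACE} → lossy.
Decomposition 2: common = {CEF}, closure = {ACEF} → lossless.
Decomposition 3: common = {AF}, closure = {AEF} → lossy.

Decomposition 2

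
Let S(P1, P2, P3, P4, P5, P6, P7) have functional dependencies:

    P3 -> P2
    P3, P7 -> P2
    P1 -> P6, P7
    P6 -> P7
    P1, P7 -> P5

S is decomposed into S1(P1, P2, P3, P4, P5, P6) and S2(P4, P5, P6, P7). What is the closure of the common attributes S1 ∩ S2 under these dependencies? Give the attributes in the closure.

S1 ∩ S2 = {P4, P5, P6}.
P6 → P7 applies, adding P7
Closure: {P4, P5, P6, P7}.

P4, P5, P6, P7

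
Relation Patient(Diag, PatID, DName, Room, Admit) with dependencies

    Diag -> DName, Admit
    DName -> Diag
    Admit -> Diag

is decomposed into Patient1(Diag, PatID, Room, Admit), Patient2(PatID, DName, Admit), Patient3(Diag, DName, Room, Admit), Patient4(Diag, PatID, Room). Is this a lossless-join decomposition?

Chase test. Columns are Diag, PatID, DName, Room, Admit; row i has aⱼ where attribute j ∈ Patienti, else bᵢⱼ.
Initial tableau (one row per fragment):
  row 1: a1 a2 b13 a4 a5
  row 2: b21 a2 a3 b24 a5
  row 3: a1 b32 a3 a4 a5
  row 4: a1 a2 b43 a4 b45
Rows 1 and 3 agree on Diag; apply Diag→DName, Admit and equate their DName, Admit entries.
Rows 1 and 4 agree on Diag; apply Diag→DName, Admit and equate their DName, Admit entries.
Rows 1 and 2 agree on DName; apply DName→Diag and equate their Diag entries.
Row 1 is now all distinguished symbols — the join is lossless.

Yes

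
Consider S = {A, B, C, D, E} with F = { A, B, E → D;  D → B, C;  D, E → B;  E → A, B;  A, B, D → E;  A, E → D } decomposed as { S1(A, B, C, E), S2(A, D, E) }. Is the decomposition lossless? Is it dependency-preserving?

lossless but not dependency-preserving

Lossless test: (A, E)⁺ = {A, B, C, D, E}, which contains all of one fragment — lossless.
Dependency preservation: the restricted closure of {D} across the fragments never reaches {B, C}, so D → B, C cannot be enforced without a join — not preserved.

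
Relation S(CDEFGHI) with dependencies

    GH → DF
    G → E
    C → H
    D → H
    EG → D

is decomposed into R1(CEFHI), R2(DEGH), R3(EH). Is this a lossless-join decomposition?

No

Chase test. Columns are CDEFGHI; row i has aⱼ where attribute j ∈ Ri, else bᵢⱼ.
Initial tableau (one row per fragment):
  row 1: a1 b12 a3 a4 b15 a6 a7
  row 2: b21 a2 a3 b24 a5 a6 b27
  row 3: b31 b32 a3 b34 b35 a6 b37
No row becomes fully distinguished — the join is lossy.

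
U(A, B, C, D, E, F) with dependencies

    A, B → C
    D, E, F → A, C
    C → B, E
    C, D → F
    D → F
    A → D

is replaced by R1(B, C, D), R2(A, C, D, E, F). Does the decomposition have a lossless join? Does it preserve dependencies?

lossless but not dependency-preserving

Lossless test: (C, D)⁺ = {A, B, C, D, E, F}, which contains all of one fragment — lossless.
Dependency preservation: the restricted closure of {A, B} across the fragments never reaches {C}, so A, B → C cannot be enforced without a join — not preserved.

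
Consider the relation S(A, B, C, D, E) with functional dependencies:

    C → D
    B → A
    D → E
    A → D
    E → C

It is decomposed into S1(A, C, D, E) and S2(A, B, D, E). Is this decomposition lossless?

Yes

Common attributes: S1 ∩ S2 = {A, D, E}.
Closure of {A, D, E}: E → C applies, adding C. So (A, D, E)⁺ = {A, C, D, E}.
This closure contains every attribute of S1, so S1 ∩ S2 → S1. The join is lossless.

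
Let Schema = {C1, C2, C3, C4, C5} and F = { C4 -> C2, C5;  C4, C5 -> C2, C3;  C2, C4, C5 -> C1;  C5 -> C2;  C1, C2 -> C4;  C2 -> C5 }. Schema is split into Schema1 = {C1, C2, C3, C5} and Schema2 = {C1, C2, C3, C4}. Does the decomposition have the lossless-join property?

Common attributes: Schema1 ∩ Schema2 = {C1, C2, C3}.
Closure of {C1, C2, C3}: C1, C2 → C4 applies, adding C4; C2 → C5 applies, adding C5. So (C1, C2, C3)⁺ = {C1, C2, C3, C4, C5}.
This closure contains every attribute of Schema1, so Schema1 ∩ Schema2 → Schema1. The join is lossless.

Yes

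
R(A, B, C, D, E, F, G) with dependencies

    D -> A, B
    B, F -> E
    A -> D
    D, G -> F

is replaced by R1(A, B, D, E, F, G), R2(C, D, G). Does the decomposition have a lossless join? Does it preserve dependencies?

Lossless test: (D, G)⁺ = {A, B, D, E, F, G}, which contains all of one fragment — lossless.
Dependency preservation: every FD's attributes lie within a single fragment, so each can be enforced locally — preserved.

lossless and dependency-preserving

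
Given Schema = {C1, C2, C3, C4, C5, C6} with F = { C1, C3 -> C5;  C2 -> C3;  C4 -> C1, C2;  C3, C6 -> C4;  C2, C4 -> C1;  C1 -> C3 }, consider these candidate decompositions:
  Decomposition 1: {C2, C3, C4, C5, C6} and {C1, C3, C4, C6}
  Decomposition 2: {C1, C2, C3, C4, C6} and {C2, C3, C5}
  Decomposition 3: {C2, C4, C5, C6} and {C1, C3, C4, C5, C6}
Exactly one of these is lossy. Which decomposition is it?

Decomposition 2

Decomposition 1: common = {C3, C4, C6}, closure = {C1, C2, C3, C4, C5, C6} → lossless.
Decomposition 2: common = {C2, C3}, closure = {C2, C3} → lossy.
Decomposition 3: common = {C4, C5, C6}, closure = {C1, C2, C3, C4, C5, C6} → lossless.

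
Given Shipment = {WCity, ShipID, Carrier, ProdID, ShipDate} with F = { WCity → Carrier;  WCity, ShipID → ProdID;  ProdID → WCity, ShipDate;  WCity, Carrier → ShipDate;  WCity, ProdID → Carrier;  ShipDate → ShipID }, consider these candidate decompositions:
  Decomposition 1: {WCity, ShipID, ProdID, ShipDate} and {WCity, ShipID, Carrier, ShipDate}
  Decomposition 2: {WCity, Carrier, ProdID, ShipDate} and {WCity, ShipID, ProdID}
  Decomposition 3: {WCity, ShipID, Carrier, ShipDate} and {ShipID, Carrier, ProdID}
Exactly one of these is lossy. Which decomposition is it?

Decomposition 1: common = {WCity, ShipID, ShipDate}, closure = {WCity, ShipID, Carrier, ProdID, ShipDate} → lossless.
Decomposition 2: common = {WCity, ProdID}, closure = {WCity, ShipID, Carrier, ProdID, ShipDate} → lossless.
Decomposition 3: common = {ShipID, Carrier}, closure = {ShipID, Carrier} → lossy.

Decomposition 3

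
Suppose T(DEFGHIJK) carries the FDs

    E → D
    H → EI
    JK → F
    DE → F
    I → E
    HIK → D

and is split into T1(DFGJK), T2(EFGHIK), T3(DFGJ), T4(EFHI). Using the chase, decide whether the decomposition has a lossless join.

Chase test. Columns are DEFGHIJK; row i has aⱼ where attribute j ∈ Ti, else bᵢⱼ.
Initial tableau (one row per fragment):
  row 1: a1 b12 a3 a4 b15 b16 a7 a8
  row 2: b21 a2 a3 a4 a5 a6 b27 a8
  row 3: a1 b32 a3 a4 b35 b36 a7 b38
  row 4: b41 a2 a3 b44 a5 a6 b47 b48
Rows 2 and 4 agree on E; apply E→D and equate their D entries.
No row becomes fully distinguished — the join is lossy.

No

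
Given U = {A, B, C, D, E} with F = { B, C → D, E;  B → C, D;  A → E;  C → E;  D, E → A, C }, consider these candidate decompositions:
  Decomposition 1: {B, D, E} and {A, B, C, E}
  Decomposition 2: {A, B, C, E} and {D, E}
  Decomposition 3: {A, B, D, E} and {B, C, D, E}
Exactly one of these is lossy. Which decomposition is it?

Decomposition 1: common = {B, E}, closure = {A, B, C, D, E} → lossless.
Decomposition 2: common = {E}, closure = {E} → lossy.
Decomposition 3: common = {B, D, E}, closure = {A, B, C, D, E} → lossless.

Decomposition 2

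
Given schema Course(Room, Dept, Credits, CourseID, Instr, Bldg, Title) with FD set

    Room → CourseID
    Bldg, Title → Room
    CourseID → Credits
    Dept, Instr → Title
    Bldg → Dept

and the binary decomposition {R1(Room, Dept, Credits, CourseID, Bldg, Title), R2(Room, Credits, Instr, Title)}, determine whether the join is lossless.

No

Common attributes: R1 ∩ R2 = {Room, Credits, Title}.
Closure of {Room, Credits, Title}: Room → CourseID applies, adding CourseID. So (Room, Credits, Title)⁺ = {Room, Credits, CourseID, Title}.
The closure contains neither all of R1 = {Room, Dept, Credits, CourseID, Bldg, Title} nor all of R2 = {Room, Credits, Instr, Title}, so the common attributes are not a superkey of either fragment. The join is lossy.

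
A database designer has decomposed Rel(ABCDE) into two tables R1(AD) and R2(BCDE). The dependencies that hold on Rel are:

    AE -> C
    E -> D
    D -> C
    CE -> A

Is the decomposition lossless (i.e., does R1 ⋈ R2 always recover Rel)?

No

Common attributes: R1 ∩ R2 = {D}.
Closure of {D}: D → C applies, adding C. So (D)⁺ = {CD}.
The closure contains neither all of R1 = {AD} nor all of R2 = {BCDE}, so the common attributes are not a superkey of either fragment. The join is lossy.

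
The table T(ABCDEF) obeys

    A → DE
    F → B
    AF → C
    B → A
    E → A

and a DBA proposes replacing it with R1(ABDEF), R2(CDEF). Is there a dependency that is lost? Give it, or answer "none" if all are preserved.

none

A → DE lies within R1.
F → B lies within R1.
AF → C: restricted closure across fragments reaches C.
B → A lies within R1.
E → A lies within R1.
Every dependency is enforceable on the fragments, so the decomposition is dependency-preserving.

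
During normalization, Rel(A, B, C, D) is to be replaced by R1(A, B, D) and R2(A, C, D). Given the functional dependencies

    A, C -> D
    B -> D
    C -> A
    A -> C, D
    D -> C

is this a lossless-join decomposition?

Common attributes: R1 ∩ R2 = {A, D}.
Closure of {A, D}: A → C, D applies, adding C. So (A, D)⁺ = {A, C, D}.
This closure contains every attribute of R2, so R1 ∩ R2 → R2. The join is lossless.

Yes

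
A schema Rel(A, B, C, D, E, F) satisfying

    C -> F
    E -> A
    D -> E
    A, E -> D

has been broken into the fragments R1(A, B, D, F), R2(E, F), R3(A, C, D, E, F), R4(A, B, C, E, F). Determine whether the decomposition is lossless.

Yes

Chase test. Columns are A, B, C, D, E, F; row i has aⱼ where attribute j ∈ Ri, else bᵢⱼ.
Initial tableau (one row per fragment):
  row 1: a1 a2 b13 a4 b15 a6
  row 2: b21 b22 b23 b24 a5 a6
  row 3: a1 b32 a3 a4 a5 a6
  row 4: a1 a2 a3 b44 a5 a6
Rows 2 and 3 agree on E; apply E→A and equate their A entries.
Rows 1 and 3 agree on D; apply D→E and equate their E entries.
Rows 1 and 2 agree on A, E; apply A, E→D and equate their D entries.
Rows 1 and 4 agree on A, E; apply A, E→D and equate their D entries.
Row 4 is now all distinguished symbols — the join is lossless.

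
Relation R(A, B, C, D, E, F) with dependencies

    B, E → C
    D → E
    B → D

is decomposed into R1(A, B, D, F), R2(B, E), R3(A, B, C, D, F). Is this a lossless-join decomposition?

Chase test. Columns are A, B, C, D, E, F; row i has aⱼ where attribute j ∈ Ri, else bᵢⱼ.
Initial tableau (one row per fragment):
  row 1: a1 a2 b13 a4 b15 a6
  row 2: b21 a2 b23 b24 a5 b26
  row 3: a1 a2 a3 a4 b35 a6
Rows 1 and 3 agree on D; apply D→E and equate their E entries.
Rows 1 and 2 agree on B; apply B→D and equate their D entries.
Rows 1 and 3 agree on B, E; apply B, E→C and equate their C entries.
Rows 1 and 2 agree on D; apply D→E and equate their E entries.
Rows 1 and 2 agree on B, E; apply B, E→C and equate their C entries.
Row 1 is now all distinguished symbols — the join is lossless.

Yes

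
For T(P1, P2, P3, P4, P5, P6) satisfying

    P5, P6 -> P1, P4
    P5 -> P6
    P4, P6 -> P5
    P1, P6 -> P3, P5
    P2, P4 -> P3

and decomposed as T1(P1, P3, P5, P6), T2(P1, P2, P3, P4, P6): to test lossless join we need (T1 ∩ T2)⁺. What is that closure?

T1 ∩ T2 = {P1, P3, P6}.
P1, P6 → P3, P5 applies, adding P5
P5, P6 → P1, P4 applies, adding P4
Closure: {P1, P3, P4, P5, P6}.

P1, P3, P4, P5, P6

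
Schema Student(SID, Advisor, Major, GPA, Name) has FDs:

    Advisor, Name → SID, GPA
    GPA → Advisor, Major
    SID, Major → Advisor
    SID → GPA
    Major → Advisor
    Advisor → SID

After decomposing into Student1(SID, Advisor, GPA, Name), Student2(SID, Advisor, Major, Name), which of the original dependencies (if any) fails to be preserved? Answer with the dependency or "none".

none

Advisor, Name → SID, GPA lies within Student1.
GPA → Advisor, Major: restricted closure across fragments reaches Advisor, Major.
SID, Major → Advisor lies within Student2.
SID → GPA lies within Student1.
Major → Advisor lies within Student2.
Advisor → SID lies within Student1.
Every dependency is enforceable on the fragments, so the decomposition is dependency-preserving.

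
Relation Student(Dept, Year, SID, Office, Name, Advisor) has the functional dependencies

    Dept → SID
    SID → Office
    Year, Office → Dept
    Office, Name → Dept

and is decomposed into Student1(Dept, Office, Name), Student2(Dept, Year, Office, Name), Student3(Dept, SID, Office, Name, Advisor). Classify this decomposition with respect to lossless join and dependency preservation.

Lossless test (chase): Rows 1 and 2 agree on Dept; apply Dept→SID and equate their SID entries. Rows 1 and 3 agree on Dept; apply Dept→SID and equate their SID entries. No row becomes fully distinguished — the join is lossy.
Dependency preservation: every FD's attributes lie within a single fragment, so each can be enforced locally — preserved.

lossy but dependency-preserving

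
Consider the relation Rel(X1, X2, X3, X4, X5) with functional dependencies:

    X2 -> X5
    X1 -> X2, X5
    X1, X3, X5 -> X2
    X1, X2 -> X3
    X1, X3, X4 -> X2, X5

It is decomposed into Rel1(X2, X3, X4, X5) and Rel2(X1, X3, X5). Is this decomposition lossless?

No

Common attributes: Rel1 ∩ Rel2 = {X3, X5}.
No dependency enlarges {X3, X5}, so (X3, X5)⁺ = {X3, X5}.
The closure contains neither all of Rel1 = {X2, X3, X4, X5} nor all of Rel2 = {X1, X3, X5}, so the common attributes are not a superkey of either fragment. The join is lossy.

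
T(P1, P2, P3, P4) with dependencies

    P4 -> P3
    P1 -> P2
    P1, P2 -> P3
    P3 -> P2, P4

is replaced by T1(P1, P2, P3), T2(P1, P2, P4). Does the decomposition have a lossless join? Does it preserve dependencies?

Lossless test: (P1, P2)⁺ = {P1, P2, P3, P4}, which contains all of one fragment — lossless.
Dependency preservation: the restricted closure of {P4} across the fragments never reaches {P3}, so P4 → P3 cannot be enforced without a join — not preserved.

lossless but not dependency-preserving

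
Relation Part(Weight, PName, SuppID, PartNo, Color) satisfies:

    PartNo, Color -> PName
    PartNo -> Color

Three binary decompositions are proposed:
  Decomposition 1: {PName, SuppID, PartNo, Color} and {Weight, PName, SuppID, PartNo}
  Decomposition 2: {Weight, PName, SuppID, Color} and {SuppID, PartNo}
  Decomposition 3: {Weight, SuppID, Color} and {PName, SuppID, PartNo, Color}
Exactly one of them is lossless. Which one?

Decomposition 1

Decomposition 1: common = {PName, SuppID, PartNo}, closure = {PName, SuppID, PartNo, Color} → lossless.
Decomposition 2: common = {SuppID}, closure = {SuppID} → lossy.
Decomposition 3: common = {SuppID, Color}, closure = {SuppID, Color} → lossy.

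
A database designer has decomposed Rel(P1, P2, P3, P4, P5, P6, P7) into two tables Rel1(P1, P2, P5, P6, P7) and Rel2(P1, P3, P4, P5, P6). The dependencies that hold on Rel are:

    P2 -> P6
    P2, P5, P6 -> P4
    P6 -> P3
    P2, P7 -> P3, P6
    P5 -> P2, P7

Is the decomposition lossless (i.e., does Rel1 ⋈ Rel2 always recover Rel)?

Yes

Common attributes: Rel1 ∩ Rel2 = {P1, P5, P6}.
Closure of {P1, P5, P6}: P6 → P3 applies, adding P3; P5 → P2, P7 applies, adding P2, P7; P2, P5, P6 → P4 applies, adding P4. So (P1, P5, P6)⁺ = {P1, P2, P3, P4, P5, P6, P7}.
This closure contains every attribute of Rel1, so Rel1 ∩ Rel2 → Rel1. The join is lossless.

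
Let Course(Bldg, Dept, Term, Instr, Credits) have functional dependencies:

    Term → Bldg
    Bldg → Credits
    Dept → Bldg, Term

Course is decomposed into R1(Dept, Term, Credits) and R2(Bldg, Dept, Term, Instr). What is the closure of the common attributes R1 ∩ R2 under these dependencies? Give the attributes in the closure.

R1 ∩ R2 = {Dept, Term}.
Term → Bldg applies, adding Bldg
Bldg → Credits applies, adding Credits
Closure: {Bldg, Dept, Term, Credits}.

Bldg, Dept, Term, Credits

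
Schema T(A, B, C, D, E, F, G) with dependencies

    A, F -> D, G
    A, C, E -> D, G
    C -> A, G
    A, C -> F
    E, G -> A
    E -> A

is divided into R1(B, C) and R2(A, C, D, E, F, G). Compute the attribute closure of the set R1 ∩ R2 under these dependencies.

R1 ∩ R2 = {C}.
C → A, G applies, adding A, G
A, C → F applies, adding F
A, F → D, G applies, adding D
Closure: {A, C, D, F, G}.

A, C, D, F, G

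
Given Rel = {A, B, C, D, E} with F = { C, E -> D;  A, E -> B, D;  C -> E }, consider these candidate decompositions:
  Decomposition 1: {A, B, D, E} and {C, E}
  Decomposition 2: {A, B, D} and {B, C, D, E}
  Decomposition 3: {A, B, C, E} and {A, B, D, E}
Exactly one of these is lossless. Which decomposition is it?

Decomposition 3

Decomposition 1: common = {E}, closure = {E} → lossy.
Decomposition 2: common = {B, D}, closure = {B, D} → lossy.
Decomposition 3: common = {A, B, E}, closure = {A, B, D, E} → lossless.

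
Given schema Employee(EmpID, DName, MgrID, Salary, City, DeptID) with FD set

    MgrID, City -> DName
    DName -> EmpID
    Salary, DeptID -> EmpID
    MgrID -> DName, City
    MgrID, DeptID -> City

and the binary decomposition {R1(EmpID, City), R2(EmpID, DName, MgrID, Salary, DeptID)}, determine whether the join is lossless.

Common attributes: R1 ∩ R2 = {EmpID}.
No dependency enlarges {EmpID}, so (EmpID)⁺ = {EmpID}.
The closure contains neither all of R1 = {EmpID, City} nor all of R2 = {EmpID, DName, MgrID, Salary, DeptID}, so the common attributes are not a superkey of either fragment. The join is lossy.

No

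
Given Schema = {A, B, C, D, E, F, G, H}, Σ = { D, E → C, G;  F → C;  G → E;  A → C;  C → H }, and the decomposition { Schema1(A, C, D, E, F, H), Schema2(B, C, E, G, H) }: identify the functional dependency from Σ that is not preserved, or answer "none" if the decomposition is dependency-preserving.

Check D, E → C, G: no single fragment contains all of {C, D, E, G}, and the restricted closure of {D, E} across the fragments never reaches {C, G}.
F → C is preserved.
G → E is preserved.
A → C is preserved.
C → H is preserved.

D, E → C, G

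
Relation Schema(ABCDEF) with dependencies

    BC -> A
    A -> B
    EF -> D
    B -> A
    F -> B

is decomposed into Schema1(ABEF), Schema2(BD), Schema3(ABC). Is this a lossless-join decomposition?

Chase test. Columns are ABCDEF; row i has aⱼ where attribute j ∈ Schemai, else bᵢⱼ.
Initial tableau (one row per fragment):
  row 1: a1 a2 b13 b14 a5 a6
  row 2: b21 a2 b23 a4 b25 b26
  row 3: a1 a2 a3 b34 b35 b36
Rows 1 and 2 agree on B; apply B→A and equate their A entries.
No row becomes fully distinguished — the join is lossy.

No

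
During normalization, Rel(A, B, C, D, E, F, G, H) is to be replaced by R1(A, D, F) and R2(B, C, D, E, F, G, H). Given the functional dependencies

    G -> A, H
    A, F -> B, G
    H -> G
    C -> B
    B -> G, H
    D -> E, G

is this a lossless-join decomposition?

Common attributes: R1 ∩ R2 = {D, F}.
Closure of {D, F}: D → E, G applies, adding E, G; G → A, H applies, adding A, H; A, F → B, G applies, adding B. So (D, F)⁺ = {A, B, D, E, F, G, H}.
This closure contains every attribute of R1, so R1 ∩ R2 → R1. The join is lossless.

Yes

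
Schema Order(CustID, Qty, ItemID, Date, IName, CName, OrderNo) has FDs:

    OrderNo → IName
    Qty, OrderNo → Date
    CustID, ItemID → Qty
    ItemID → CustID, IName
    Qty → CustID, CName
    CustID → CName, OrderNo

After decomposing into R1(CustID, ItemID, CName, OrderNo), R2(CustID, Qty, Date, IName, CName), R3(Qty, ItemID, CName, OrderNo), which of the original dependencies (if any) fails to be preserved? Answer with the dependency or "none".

OrderNo → IName

Check OrderNo → IName: no single fragment contains all of {IName, OrderNo}, and the restricted closure of {OrderNo} across the fragments never reaches {IName}.
Qty, OrderNo → Date is preserved.
CustID, ItemID → Qty is preserved.
ItemID → CustID, IName is preserved.
Qty → CustID, CName is preserved.
CustID → CName, OrderNo is preserved.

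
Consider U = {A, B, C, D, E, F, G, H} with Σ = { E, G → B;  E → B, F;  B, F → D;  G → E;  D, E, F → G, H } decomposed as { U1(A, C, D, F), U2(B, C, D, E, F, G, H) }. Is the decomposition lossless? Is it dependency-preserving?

Lossless test: (C, D, F)⁺ = {C, D, F}, which is a superkey of neither fragment — lossy.
Dependency preservation: every FD's attributes lie within a single fragment, so each can be enforced locally — preserved.

lossy but dependency-preserving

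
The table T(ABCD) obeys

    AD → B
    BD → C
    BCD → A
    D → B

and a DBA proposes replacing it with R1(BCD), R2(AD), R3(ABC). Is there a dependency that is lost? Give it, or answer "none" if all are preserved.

AD → B: restricted closure across fragments reaches B.
BD → C lies within R1.
BCD → A: restricted closure across fragments reaches A.
D → B lies within R1.
Every dependency is enforceable on the fragments, so the decomposition is dependency-preserving.

none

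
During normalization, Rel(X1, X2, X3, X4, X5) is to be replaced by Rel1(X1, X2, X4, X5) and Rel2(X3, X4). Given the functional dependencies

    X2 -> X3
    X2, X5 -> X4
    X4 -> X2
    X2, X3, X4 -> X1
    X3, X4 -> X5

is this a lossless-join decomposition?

Yes

Common attributes: Rel1 ∩ Rel2 = {X4}.
Closure of {X4}: X4 → X2 applies, adding X2; X2 → X3 applies, adding X3; X2, X3, X4 → X1 applies, adding X1; X3, X4 → X5 applies, adding X5. So (X4)⁺ = {X1, X2, X3, X4, X5}.
This closure contains every attribute of Rel1, so Rel1 ∩ Rel2 → Rel1. The join is lossless.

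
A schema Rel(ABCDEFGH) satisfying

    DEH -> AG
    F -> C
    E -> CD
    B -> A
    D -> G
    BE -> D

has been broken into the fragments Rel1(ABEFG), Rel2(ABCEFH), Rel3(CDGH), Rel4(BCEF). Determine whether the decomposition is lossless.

No

Chase test. Columns are ABCDEFGH; row i has aⱼ where attribute j ∈ Reli, else bᵢⱼ.
Initial tableau (one row per fragment):
  row 1: a1 a2 b13 b14 a5 a6 a7 b18
  row 2: a1 a2 a3 b24 a5 a6 b27 a8
  row 3: b31 b32 a3 a4 b35 b36 a7 a8
  row 4: b41 a2 a3 b44 a5 a6 b47 b48
Rows 1 and 2 agree on F; apply F→C and equate their C entries.
Rows 1 and 2 agree on E; apply E→CD and equate their CD entries.
Rows 1 and 4 agree on E; apply E→CD and equate their CD entries.
Rows 1 and 4 agree on B; apply B→A and equate their A entries.
Rows 1 and 2 agree on D; apply D→G and equate their G entries.
Rows 1 and 4 agree on D; apply D→G and equate their G entries.
No row becomes fully distinguished — the join is lossy.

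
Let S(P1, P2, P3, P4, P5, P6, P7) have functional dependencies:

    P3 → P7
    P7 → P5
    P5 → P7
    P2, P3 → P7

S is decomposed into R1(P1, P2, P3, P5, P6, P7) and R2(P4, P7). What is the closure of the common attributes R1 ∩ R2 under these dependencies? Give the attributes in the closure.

R1 ∩ R2 = {P7}.
P7 → P5 applies, adding P5
Closure: {P5, P7}.

P5, P7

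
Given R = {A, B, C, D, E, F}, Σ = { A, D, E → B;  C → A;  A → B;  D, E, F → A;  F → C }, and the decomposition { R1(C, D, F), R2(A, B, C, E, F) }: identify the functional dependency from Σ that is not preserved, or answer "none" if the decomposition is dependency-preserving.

A, D, E → B: restricted closure across fragments reaches B.
C → A lies within R2.
A → B lies within R2.
D, E, F → A: restricted closure across fragments reaches A.
F → C lies within R1.
Every dependency is enforceable on the fragments, so the decomposition is dependency-preserving.

none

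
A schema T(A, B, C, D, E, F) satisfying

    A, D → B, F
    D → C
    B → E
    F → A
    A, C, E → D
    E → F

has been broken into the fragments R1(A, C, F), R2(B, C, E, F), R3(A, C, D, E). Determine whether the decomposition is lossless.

Chase test. Columns are A, B, C, D, E, F; row i has aⱼ where attribute j ∈ Ri, else bᵢⱼ.
Initial tableau (one row per fragment):
  row 1: a1 b12 a3 b14 b15 a6
  row 2: b21 a2 a3 b24 a5 a6
  row 3: a1 b32 a3 a4 a5 b36
Rows 1 and 2 agree on F; apply F→A and equate their A entries.
Rows 2 and 3 agree on A, C, E; apply A, C, E→D and equate their D entries.
Rows 2 and 3 agree on E; apply E→F and equate their F entries.
Rows 2 and 3 agree on A, D; apply A, D→B, F and equate their B, F entries.
Row 2 is now all distinguished symbols — the join is lossless.

Yes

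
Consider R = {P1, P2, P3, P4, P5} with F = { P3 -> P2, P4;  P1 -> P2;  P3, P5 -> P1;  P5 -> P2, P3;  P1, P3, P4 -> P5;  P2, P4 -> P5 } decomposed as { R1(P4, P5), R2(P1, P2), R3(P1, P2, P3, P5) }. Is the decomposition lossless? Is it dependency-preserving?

lossless but not dependency-preserving

Lossless test (chase): Rows 1 and 3 agree on P5; apply P5→P2, P3 and equate their P2, P3 entries. Rows 1 and 3 agree on P3; apply P3→P2, P4 and equate their P2, P4 entries. Rows 1 and 3 agree on P3, P5; apply P3, P5→P1 and equate their P1 entries. Row 1 is now all distinguished symbols — the join is lossless.
Dependency preservation: the restricted closure of {P2, P4} across the fragments never reaches {P5}, so P2, P4 → P5 cannot be enforced without a join — not preserved.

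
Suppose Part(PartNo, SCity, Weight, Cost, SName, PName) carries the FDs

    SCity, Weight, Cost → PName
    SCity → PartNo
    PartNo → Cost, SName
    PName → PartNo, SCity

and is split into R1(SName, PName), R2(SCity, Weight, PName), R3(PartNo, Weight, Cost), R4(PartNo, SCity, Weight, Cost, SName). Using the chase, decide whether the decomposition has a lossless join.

Yes

Chase test. Columns are PartNo, SCity, Weight, Cost, SName, PName; row i has aⱼ where attribute j ∈ Ri, else bᵢⱼ.
Initial tableau (one row per fragment):
  row 1: b11 b12 b13 b14 a5 a6
  row 2: b21 a2 a3 b24 b25 a6
  row 3: a1 b32 a3 a4 b35 b36
  row 4: a1 a2 a3 a4 a5 b46
Rows 2 and 4 agree on SCity; apply SCity→PartNo and equate their PartNo entries.
Rows 2 and 3 agree on PartNo; apply PartNo→Cost, SName and equate their Cost, SName entries.
Rows 2 and 4 agree on PartNo; apply PartNo→Cost, SName and equate their Cost, SName entries.
Rows 1 and 2 agree on PName; apply PName→PartNo, SCity and equate their PartNo, SCity entries.
Rows 2 and 4 agree on SCity, Weight, Cost; apply SCity, Weight, Cost→PName and equate their PName entries.
Rows 1 and 2 agree on PartNo; apply PartNo→Cost, SName and equate their Cost, SName entries.
Row 2 is now all distinguished symbols — the join is lossless.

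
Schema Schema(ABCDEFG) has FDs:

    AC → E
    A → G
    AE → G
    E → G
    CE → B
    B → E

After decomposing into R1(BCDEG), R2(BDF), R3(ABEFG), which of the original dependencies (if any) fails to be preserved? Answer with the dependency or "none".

AC → E

Check AC → E: no single fragment contains all of {ACE}, and the restricted closure of {AC} across the fragments never reaches {E}.
A → G is preserved.
AE → G is preserved.
E → G is preserved.
CE → B is preserved.
B → E is preserved.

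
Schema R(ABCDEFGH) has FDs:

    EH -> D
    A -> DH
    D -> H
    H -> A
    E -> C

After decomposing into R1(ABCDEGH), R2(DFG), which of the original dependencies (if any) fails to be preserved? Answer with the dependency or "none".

EH → D lies within R1.
A → DH lies within R1.
D → H lies within R1.
H → A lies within R1.
E → C lies within R1.
Every dependency is enforceable on the fragments, so the decomposition is dependency-preserving.

none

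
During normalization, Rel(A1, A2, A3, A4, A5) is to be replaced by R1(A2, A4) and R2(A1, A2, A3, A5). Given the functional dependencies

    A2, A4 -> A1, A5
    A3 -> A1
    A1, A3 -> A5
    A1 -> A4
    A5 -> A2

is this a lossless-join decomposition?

Common attributes: R1 ∩ R2 = {A2}.
No dependency enlarges {A2}, so (A2)⁺ = {A2}.
The closure contains neither all of R1 = {A2, A4} nor all of R2 = {A1, A2, A3, A5}, so the common attributes are not a superkey of either fragment. The join is lossy.

No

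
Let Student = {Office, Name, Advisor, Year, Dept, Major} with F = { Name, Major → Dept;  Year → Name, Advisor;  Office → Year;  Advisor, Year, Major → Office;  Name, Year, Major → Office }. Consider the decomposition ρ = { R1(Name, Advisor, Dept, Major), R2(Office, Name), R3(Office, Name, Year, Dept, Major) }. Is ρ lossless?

Chase test. Columns are Office, Name, Advisor, Year, Dept, Major; row i has aⱼ where attribute j ∈ Ri, else bᵢⱼ.
Initial tableau (one row per fragment):
  row 1: b11 a2 a3 b14 a5 a6
  row 2: a1 a2 b23 b24 b25 b26
  row 3: a1 a2 b33 a4 a5 a6
Rows 2 and 3 agree on Office; apply Office→Year and equate their Year entries.
Rows 2 and 3 agree on Year; apply Year→Name, Advisor and equate their Name, Advisor entries.
No row becomes fully distinguished — the join is lossy.

No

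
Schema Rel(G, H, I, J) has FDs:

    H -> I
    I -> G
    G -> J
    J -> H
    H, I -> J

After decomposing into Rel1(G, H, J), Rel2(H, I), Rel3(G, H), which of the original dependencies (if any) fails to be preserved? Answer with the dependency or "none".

none

H → I lies within Rel2.
I → G: restricted closure across fragments reaches G.
G → J lies within Rel1.
J → H lies within Rel1.
H, I → J: restricted closure across fragments reaches J.
Every dependency is enforceable on the fragments, so the decomposition is dependency-preserving.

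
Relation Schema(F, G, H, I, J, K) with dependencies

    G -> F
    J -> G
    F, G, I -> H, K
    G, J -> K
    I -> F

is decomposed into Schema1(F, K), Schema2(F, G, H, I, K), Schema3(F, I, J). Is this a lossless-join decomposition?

No

Chase test. Columns are F, G, H, I, J, K; row i has aⱼ where attribute j ∈ Schemai, else bᵢⱼ.
Initial tableau (one row per fragment):
  row 1: a1 b12 b13 b14 b15 a6
  row 2: a1 a2 a3 a4 b25 a6
  row 3: a1 b32 b33 a4 a5 b36
No row becomes fully distinguished — the join is lossy.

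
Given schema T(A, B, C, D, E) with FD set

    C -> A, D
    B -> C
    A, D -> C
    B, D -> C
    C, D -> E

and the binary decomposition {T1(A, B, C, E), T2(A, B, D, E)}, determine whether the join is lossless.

Common attributes: T1 ∩ T2 = {A, B, E}.
Closure of {A, B, E}: B → C applies, adding C; C → A, D applies, adding D. So (A, B, E)⁺ = {A, B, C, D, E}.
This closure contains every attribute of T1, so T1 ∩ T2 → T1. The join is lossless.

Yes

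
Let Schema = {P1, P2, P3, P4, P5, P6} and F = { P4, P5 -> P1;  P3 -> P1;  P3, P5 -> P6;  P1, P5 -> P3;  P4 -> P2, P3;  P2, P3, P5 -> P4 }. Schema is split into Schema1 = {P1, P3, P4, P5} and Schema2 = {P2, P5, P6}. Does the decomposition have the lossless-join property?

Common attributes: Schema1 ∩ Schema2 = {P5}.
No dependency enlarges {P5}, so (P5)⁺ = {P5}.
The closure contains neither all of Schema1 = {P1, P3, P4, P5} nor all of Schema2 = {P2, P5, P6}, so the common attributes are not a superkey of either fragment. The join is lossy.

No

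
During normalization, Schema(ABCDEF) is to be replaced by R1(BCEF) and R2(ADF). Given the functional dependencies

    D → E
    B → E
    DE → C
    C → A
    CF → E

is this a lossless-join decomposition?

No

Common attributes: R1 ∩ R2 = {F}.
No dependency enlarges {F}, so (F)⁺ = {F}.
The closure contains neither all of R1 = {BCEF} nor all of R2 = {ADF}, so the common attributes are not a superkey of either fragment. The join is lossy.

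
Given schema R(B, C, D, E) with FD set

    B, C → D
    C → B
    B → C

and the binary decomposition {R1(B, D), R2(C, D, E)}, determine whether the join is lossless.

Common attributes: R1 ∩ R2 = {D}.
No dependency enlarges {D}, so (D)⁺ = {D}.
The closure contains neither all of R1 = {B, D} nor all of R2 = {C, D, E}, so the common attributes are not a superkey of either fragment. The join is lossy.

No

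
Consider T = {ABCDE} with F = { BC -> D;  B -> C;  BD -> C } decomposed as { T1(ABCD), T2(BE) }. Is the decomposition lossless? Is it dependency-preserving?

Lossless test: (B)⁺ = {BCD}, which is a superkey of neither fragment — lossy.
Dependency preservation: every FD's attributes lie within a single fragment, so each can be enforced locally — preserved.

lossy but dependency-preserving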